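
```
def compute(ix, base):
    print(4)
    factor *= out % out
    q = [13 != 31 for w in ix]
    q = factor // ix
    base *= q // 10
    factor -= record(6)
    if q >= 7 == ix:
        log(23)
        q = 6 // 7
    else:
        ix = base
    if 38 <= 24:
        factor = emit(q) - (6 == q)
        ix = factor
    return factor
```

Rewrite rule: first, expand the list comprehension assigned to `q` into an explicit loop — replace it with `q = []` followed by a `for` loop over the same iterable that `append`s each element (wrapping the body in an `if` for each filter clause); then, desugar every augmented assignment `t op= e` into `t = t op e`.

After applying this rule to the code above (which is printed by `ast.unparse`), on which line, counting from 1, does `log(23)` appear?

11

Transformed code:
def compute(ix, base):
    print(4)
    factor = factor * (out % out)
    q = []
    for w in ix:
        q.append(13 != 31)
    q = factor // ix
    base = base * (q // 10)
    factor = factor - record(6)
    if q >= 7 == ix:
        log(23)
        q = 6 // 7
    else:
        ix = base
    if 38 <= 24:
        factor = emit(q) - (6 == q)
        ix = factor
    return factor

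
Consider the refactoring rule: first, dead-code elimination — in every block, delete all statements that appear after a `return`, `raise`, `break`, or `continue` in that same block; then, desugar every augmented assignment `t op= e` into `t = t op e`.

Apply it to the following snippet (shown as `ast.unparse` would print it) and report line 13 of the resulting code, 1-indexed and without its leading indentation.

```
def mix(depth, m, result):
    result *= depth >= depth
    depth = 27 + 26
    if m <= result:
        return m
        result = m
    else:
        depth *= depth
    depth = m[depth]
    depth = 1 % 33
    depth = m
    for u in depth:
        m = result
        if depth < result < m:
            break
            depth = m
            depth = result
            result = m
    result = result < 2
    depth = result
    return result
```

if depth < result < m:

Transformed code:
def mix(depth, m, result):
    result = result * (depth >= depth)
    depth = 27 + 26
    if m <= result:
        return m
    else:
        depth = depth * depth
    depth = m[depth]
    depth = 1 % 33
    depth = m
    for u in depth:
        m = result
        if depth < result < m:
            break
    result = result < 2
    depth = result
    return result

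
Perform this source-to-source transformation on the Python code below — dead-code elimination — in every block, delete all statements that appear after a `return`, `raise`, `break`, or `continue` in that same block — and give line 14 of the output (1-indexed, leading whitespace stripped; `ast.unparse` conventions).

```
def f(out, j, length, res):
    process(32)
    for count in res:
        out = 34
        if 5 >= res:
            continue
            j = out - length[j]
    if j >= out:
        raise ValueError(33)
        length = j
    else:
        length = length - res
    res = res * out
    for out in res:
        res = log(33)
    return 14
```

Transformed code:
def f(out, j, length, res):
    process(32)
    for count in res:
        out = 34
        if 5 >= res:
            continue
    if j >= out:
        raise ValueError(33)
    else:
        length = length - res
    res = res * out
    for out in res:
        res = log(33)
    return 14

return 14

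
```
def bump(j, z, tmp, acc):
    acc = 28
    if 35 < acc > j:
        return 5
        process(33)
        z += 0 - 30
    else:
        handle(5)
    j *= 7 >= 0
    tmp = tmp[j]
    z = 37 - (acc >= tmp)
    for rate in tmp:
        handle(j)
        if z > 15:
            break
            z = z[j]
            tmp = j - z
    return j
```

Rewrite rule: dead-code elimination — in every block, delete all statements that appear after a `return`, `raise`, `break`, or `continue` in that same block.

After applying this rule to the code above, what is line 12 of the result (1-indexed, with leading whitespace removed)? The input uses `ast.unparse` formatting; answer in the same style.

if z > 15:

Transformed code:
def bump(j, z, tmp, acc):
    acc = 28
    if 35 < acc > j:
        return 5
    else:
        handle(5)
    j *= 7 >= 0
    tmp = tmp[j]
    z = 37 - (acc >= tmp)
    for rate in tmp:
        handle(j)
        if z > 15:
            break
    return j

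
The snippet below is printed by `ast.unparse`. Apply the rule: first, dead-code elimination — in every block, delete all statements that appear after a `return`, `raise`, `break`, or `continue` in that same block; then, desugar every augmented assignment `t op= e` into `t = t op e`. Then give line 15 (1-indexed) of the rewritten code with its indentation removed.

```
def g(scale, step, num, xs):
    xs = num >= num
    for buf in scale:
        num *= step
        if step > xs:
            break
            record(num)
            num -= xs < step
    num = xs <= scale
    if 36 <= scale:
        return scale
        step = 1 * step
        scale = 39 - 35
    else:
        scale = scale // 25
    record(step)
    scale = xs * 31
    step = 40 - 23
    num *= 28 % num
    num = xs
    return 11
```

num = num * (28 % num)

Transformed code:
def g(scale, step, num, xs):
    xs = num >= num
    for buf in scale:
        num = num * step
        if step > xs:
            break
    num = xs <= scale
    if 36 <= scale:
        return scale
    else:
        scale = scale // 25
    record(step)
    scale = xs * 31
    step = 40 - 23
    num = num * (28 % num)
    num = xs
    return 11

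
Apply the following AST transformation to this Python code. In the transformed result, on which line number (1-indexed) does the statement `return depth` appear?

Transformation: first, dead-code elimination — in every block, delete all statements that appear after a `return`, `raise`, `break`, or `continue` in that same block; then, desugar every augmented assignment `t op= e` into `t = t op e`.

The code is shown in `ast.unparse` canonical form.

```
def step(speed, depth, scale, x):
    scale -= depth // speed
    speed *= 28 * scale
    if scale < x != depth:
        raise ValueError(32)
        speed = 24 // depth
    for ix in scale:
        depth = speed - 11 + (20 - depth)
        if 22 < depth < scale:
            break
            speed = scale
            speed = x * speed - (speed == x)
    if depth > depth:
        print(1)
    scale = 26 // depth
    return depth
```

Transformed code:
def step(speed, depth, scale, x):
    scale = scale - depth // speed
    speed = speed * (28 * scale)
    if scale < x != depth:
        raise ValueError(32)
    for ix in scale:
        depth = speed - 11 + (20 - depth)
        if 22 < depth < scale:
            break
    if depth > depth:
        print(1)
    scale = 26 // depth
    return depth

13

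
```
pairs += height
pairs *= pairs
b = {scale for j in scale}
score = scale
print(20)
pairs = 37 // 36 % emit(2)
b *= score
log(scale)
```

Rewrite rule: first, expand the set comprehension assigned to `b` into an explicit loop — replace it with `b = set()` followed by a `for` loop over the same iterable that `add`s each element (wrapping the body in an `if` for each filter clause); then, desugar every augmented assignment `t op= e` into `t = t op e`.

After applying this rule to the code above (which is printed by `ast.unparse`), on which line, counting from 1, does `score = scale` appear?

6

Transformed code:
pairs = pairs + height
pairs = pairs * pairs
b = set()
for j in scale:
    b.add(scale)
score = scale
print(20)
pairs = 37 // 36 % emit(2)
b = b * score
log(scale)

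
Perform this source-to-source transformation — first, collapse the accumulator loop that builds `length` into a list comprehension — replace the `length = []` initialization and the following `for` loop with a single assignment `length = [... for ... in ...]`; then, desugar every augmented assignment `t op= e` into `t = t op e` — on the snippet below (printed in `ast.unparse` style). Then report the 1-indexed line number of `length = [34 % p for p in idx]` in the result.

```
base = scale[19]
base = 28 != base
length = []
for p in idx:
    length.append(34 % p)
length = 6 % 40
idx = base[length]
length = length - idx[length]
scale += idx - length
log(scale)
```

Transformed code:
base = scale[19]
base = 28 != base
length = [34 % p for p in idx]
length = 6 % 40
idx = base[length]
length = length - idx[length]
scale = scale + (idx - length)
log(scale)

3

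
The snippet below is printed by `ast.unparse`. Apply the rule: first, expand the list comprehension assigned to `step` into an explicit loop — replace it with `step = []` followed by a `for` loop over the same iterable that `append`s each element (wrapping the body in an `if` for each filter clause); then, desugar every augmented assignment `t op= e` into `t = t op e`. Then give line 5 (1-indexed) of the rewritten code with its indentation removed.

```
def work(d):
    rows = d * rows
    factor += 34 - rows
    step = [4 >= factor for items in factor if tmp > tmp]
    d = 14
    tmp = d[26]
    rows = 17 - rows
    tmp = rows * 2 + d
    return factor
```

Transformed code:
def work(d):
    rows = d * rows
    factor = factor + (34 - rows)
    step = []
    for items in factor:
        if tmp > tmp:
            step.append(4 >= factor)
    d = 14
    tmp = d[26]
    rows = 17 - rows
    tmp = rows * 2 + d
    return factor

for items in factor:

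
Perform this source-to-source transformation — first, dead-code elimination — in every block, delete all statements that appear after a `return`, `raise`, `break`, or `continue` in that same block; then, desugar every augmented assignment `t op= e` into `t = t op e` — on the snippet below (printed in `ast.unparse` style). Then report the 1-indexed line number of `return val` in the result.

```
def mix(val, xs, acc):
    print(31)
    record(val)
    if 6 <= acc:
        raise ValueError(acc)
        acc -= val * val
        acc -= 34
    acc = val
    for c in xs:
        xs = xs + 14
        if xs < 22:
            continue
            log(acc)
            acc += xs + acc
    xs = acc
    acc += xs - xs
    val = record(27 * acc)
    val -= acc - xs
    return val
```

Transformed code:
def mix(val, xs, acc):
    print(31)
    record(val)
    if 6 <= acc:
        raise ValueError(acc)
    acc = val
    for c in xs:
        xs = xs + 14
        if xs < 22:
            continue
    xs = acc
    acc = acc + (xs - xs)
    val = record(27 * acc)
    val = val - (acc - xs)
    return val

15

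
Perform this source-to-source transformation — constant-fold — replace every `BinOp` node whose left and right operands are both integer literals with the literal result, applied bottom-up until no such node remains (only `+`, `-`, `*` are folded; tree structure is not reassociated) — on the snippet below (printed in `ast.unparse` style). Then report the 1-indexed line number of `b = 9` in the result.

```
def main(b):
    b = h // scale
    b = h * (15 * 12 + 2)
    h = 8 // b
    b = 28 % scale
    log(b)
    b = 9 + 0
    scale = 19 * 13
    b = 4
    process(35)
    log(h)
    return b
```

Transformed code:
def main(b):
    b = h // scale
    b = h * 182
    h = 8 // b
    b = 28 % scale
    log(b)
    b = 9
    scale = 247
    b = 4
    process(35)
    log(h)
    return b

7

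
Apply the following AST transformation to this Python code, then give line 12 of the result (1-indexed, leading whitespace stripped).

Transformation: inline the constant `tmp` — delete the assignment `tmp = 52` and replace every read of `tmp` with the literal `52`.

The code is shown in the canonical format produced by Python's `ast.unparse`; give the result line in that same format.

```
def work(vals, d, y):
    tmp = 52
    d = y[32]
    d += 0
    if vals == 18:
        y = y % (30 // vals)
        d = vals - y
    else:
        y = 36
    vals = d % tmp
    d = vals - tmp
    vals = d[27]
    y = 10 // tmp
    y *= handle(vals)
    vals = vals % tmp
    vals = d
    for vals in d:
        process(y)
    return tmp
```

Transformed code:
def work(vals, d, y):
    d = y[32]
    d += 0
    if vals == 18:
        y = y % (30 // vals)
        d = vals - y
    else:
        y = 36
    vals = d % 52
    d = vals - 52
    vals = d[27]
    y = 10 // 52
    y *= handle(vals)
    vals = vals % 52
    vals = d
    for vals in d:
        process(y)
    return 52

y = 10 // 52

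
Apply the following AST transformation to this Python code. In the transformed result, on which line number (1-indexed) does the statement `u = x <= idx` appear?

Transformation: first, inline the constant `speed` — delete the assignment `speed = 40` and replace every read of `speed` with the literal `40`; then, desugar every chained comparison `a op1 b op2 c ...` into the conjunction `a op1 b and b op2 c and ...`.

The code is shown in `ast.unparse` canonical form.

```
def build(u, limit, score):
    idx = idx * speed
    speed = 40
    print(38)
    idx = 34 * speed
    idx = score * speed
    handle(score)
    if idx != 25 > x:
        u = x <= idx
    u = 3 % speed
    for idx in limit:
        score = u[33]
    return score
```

Transformed code:
def build(u, limit, score):
    idx = idx * 40
    print(38)
    idx = 34 * 40
    idx = score * 40
    handle(score)
    if idx != 25 and 25 > x:
        u = x <= idx
    u = 3 % 40
    for idx in limit:
        score = u[33]
    return score

8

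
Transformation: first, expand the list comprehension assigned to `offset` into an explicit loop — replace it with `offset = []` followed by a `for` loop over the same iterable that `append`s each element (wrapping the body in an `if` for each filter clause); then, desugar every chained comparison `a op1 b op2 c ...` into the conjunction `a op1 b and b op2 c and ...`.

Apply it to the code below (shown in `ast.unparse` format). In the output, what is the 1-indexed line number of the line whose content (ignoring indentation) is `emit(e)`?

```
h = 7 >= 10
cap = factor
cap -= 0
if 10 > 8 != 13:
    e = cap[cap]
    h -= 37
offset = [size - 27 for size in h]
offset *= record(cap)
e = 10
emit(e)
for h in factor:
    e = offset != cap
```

12

Transformed code:
h = 7 >= 10
cap = factor
cap -= 0
if 10 > 8 and 8 != 13:
    e = cap[cap]
    h -= 37
offset = []
for size in h:
    offset.append(size - 27)
offset *= record(cap)
e = 10
emit(e)
for h in factor:
    e = offset != cap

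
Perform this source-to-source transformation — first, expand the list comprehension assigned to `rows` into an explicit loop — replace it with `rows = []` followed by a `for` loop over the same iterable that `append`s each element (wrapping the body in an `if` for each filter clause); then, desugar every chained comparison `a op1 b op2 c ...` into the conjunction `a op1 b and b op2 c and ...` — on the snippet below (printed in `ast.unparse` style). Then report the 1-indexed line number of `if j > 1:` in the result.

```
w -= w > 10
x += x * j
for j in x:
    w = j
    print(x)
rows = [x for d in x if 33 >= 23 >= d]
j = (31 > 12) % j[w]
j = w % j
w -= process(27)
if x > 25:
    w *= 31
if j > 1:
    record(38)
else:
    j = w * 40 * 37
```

15

Transformed code:
w -= w > 10
x += x * j
for j in x:
    w = j
    print(x)
rows = []
for d in x:
    if 33 >= 23 and 23 >= d:
        rows.append(x)
j = (31 > 12) % j[w]
j = w % j
w -= process(27)
if x > 25:
    w *= 31
if j > 1:
    record(38)
else:
    j = w * 40 * 37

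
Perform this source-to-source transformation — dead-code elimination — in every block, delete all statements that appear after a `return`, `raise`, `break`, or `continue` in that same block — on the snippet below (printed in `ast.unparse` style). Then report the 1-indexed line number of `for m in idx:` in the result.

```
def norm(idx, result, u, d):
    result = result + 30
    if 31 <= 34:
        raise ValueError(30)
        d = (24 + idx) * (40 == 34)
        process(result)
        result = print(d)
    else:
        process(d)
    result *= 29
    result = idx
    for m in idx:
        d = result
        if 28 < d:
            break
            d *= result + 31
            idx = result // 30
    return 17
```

Transformed code:
def norm(idx, result, u, d):
    result = result + 30
    if 31 <= 34:
        raise ValueError(30)
    else:
        process(d)
    result *= 29
    result = idx
    for m in idx:
        d = result
        if 28 < d:
            break
    return 17

9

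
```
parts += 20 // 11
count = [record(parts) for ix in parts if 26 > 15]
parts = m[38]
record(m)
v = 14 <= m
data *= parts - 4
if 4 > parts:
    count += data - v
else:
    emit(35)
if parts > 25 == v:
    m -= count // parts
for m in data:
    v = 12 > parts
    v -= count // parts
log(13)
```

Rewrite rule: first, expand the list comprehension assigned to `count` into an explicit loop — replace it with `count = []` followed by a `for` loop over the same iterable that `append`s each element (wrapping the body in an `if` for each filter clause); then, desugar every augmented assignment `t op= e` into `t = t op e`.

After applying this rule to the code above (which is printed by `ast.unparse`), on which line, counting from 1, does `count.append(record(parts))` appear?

Transformed code:
parts = parts + 20 // 11
count = []
for ix in parts:
    if 26 > 15:
        count.append(record(parts))
parts = m[38]
record(m)
v = 14 <= m
data = data * (parts - 4)
if 4 > parts:
    count = count + (data - v)
else:
    emit(35)
if parts > 25 == v:
    m = m - count // parts
for m in data:
    v = 12 > parts
    v = v - count // parts
log(13)

5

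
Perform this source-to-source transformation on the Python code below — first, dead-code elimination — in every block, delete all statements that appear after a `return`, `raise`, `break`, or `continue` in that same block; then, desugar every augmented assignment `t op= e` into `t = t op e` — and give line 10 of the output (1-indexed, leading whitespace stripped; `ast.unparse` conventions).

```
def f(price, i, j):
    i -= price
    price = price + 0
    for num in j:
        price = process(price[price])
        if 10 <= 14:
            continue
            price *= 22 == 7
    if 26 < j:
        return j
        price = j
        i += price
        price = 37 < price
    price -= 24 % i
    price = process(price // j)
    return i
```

price = price - 24 % i

Transformed code:
def f(price, i, j):
    i = i - price
    price = price + 0
    for num in j:
        price = process(price[price])
        if 10 <= 14:
            continue
    if 26 < j:
        return j
    price = price - 24 % i
    price = process(price // j)
    return i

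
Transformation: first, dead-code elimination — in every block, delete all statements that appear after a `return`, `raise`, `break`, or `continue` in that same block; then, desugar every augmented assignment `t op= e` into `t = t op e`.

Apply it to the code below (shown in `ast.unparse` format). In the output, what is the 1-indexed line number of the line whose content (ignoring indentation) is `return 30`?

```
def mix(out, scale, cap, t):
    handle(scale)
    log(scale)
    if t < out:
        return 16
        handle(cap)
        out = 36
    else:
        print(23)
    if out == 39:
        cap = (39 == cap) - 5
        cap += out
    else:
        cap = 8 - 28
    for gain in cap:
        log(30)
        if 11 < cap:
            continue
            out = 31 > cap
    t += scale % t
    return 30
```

18

Transformed code:
def mix(out, scale, cap, t):
    handle(scale)
    log(scale)
    if t < out:
        return 16
    else:
        print(23)
    if out == 39:
        cap = (39 == cap) - 5
        cap = cap + out
    else:
        cap = 8 - 28
    for gain in cap:
        log(30)
        if 11 < cap:
            continue
    t = t + scale % t
    return 30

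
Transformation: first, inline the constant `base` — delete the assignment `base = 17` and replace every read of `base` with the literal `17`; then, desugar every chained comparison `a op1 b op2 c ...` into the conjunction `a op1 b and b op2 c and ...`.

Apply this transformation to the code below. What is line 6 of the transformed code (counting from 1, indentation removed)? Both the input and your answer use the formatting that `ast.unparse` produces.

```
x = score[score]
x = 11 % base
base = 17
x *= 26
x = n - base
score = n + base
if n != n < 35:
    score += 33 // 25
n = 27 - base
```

if n != n and n < 35:

Transformed code:
x = score[score]
x = 11 % 17
x *= 26
x = n - 17
score = n + 17
if n != n and n < 35:
    score += 33 // 25
n = 27 - 17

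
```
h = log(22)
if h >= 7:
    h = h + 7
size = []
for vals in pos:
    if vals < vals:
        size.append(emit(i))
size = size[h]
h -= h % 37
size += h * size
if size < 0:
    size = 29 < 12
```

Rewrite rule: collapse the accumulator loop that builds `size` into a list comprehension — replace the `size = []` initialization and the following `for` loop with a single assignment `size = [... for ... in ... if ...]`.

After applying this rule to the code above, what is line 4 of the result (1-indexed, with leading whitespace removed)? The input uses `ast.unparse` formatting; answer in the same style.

size = [emit(i) for vals in pos if vals < vals]

Transformed code:
h = log(22)
if h >= 7:
    h = h + 7
size = [emit(i) for vals in pos if vals < vals]
size = size[h]
h -= h % 37
size += h * size
if size < 0:
    size = 29 < 12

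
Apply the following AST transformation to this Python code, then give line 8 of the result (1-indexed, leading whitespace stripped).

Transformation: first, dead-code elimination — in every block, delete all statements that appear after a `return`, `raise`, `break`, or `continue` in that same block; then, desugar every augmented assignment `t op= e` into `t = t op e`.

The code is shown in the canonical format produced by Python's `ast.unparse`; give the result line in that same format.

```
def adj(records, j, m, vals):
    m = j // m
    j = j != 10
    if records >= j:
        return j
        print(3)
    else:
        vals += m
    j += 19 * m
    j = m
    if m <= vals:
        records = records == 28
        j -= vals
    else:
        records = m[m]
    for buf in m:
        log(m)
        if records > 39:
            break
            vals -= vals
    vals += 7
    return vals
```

Transformed code:
def adj(records, j, m, vals):
    m = j // m
    j = j != 10
    if records >= j:
        return j
    else:
        vals = vals + m
    j = j + 19 * m
    j = m
    if m <= vals:
        records = records == 28
        j = j - vals
    else:
        records = m[m]
    for buf in m:
        log(m)
        if records > 39:
            break
    vals = vals + 7
    return vals

j = j + 19 * m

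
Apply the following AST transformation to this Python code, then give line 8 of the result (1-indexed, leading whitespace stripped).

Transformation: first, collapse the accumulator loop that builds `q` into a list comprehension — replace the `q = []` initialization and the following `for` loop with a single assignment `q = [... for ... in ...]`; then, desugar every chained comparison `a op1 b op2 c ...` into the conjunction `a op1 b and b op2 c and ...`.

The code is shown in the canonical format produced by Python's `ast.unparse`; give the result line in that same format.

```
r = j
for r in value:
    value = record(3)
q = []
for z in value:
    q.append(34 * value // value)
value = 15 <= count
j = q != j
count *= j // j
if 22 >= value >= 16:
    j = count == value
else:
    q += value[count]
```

if 22 >= value and value >= 16:

Transformed code:
r = j
for r in value:
    value = record(3)
q = [34 * value // value for z in value]
value = 15 <= count
j = q != j
count *= j // j
if 22 >= value and value >= 16:
    j = count == value
else:
    q += value[count]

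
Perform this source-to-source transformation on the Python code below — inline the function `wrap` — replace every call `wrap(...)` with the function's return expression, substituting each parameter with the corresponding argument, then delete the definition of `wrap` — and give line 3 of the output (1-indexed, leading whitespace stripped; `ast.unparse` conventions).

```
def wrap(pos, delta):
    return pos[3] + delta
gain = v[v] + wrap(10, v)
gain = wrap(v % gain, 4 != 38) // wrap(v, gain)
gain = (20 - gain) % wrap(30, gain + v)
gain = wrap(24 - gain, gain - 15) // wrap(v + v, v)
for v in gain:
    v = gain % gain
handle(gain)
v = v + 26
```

gain = (20 - gain) % (30[3] + (gain + v))

Transformed code:
gain = v[v] + (10[3] + v)
gain = ((v % gain)[3] + (4 != 38)) // (v[3] + gain)
gain = (20 - gain) % (30[3] + (gain + v))
gain = ((24 - gain)[3] + (gain - 15)) // ((v + v)[3] + v)
for v in gain:
    v = gain % gain
handle(gain)
v = v + 26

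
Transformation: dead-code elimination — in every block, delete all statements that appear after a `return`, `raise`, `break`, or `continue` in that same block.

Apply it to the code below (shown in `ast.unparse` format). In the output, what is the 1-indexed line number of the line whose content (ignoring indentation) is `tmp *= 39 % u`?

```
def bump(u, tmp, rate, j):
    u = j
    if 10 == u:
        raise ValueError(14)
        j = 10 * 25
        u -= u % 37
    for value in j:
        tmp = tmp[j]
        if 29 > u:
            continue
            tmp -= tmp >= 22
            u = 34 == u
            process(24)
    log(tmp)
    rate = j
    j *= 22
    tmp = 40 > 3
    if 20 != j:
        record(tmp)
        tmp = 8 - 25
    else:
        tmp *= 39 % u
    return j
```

Transformed code:
def bump(u, tmp, rate, j):
    u = j
    if 10 == u:
        raise ValueError(14)
    for value in j:
        tmp = tmp[j]
        if 29 > u:
            continue
    log(tmp)
    rate = j
    j *= 22
    tmp = 40 > 3
    if 20 != j:
        record(tmp)
        tmp = 8 - 25
    else:
        tmp *= 39 % u
    return j

17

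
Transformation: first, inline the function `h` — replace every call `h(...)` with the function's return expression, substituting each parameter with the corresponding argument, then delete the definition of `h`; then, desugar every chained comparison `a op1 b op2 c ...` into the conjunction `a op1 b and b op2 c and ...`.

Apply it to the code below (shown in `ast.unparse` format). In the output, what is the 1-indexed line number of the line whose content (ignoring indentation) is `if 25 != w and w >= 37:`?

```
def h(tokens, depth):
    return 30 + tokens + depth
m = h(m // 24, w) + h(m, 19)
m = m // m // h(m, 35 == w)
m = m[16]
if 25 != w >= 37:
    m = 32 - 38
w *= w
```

4

Transformed code:
m = 30 + m // 24 + w + (30 + m + 19)
m = m // m // (30 + m + (35 == w))
m = m[16]
if 25 != w and w >= 37:
    m = 32 - 38
w *= w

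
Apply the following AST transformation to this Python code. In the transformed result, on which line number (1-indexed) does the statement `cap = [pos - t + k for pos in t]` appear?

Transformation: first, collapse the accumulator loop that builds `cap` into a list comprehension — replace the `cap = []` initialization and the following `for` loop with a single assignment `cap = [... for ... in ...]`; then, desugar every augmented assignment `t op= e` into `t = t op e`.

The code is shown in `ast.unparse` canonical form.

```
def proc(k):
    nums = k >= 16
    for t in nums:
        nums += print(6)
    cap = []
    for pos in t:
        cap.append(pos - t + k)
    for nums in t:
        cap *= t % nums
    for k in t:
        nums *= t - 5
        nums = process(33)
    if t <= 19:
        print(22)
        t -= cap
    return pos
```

5

Transformed code:
def proc(k):
    nums = k >= 16
    for t in nums:
        nums = nums + print(6)
    cap = [pos - t + k for pos in t]
    for nums in t:
        cap = cap * (t % nums)
    for k in t:
        nums = nums * (t - 5)
        nums = process(33)
    if t <= 19:
        print(22)
        t = t - cap
    return pos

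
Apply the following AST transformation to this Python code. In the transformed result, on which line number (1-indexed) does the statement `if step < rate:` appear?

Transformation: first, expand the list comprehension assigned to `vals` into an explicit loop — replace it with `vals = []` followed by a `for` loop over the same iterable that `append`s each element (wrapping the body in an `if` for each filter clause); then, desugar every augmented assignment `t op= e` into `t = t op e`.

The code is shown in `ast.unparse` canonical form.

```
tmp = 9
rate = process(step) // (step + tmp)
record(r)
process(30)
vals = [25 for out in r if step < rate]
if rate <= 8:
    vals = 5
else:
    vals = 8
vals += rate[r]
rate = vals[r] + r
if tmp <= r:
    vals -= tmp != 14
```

Transformed code:
tmp = 9
rate = process(step) // (step + tmp)
record(r)
process(30)
vals = []
for out in r:
    if step < rate:
        vals.append(25)
if rate <= 8:
    vals = 5
else:
    vals = 8
vals = vals + rate[r]
rate = vals[r] + r
if tmp <= r:
    vals = vals - (tmp != 14)

7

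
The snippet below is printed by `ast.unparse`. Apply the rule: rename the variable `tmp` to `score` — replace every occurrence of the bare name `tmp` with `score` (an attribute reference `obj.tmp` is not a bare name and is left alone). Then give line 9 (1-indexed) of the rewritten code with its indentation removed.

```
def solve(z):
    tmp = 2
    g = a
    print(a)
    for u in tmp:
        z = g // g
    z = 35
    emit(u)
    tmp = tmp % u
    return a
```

score = score % u

Transformed code:
def solve(z):
    score = 2
    g = a
    print(a)
    for u in score:
        z = g // g
    z = 35
    emit(u)
    score = score % u
    return a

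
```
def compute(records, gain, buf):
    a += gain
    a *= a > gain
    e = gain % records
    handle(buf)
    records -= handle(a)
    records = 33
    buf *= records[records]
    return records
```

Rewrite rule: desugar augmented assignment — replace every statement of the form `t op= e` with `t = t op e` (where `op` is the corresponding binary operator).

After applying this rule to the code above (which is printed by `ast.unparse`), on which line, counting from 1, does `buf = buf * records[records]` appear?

Transformed code:
def compute(records, gain, buf):
    a = a + gain
    a = a * (a > gain)
    e = gain % records
    handle(buf)
    records = records - handle(a)
    records = 33
    buf = buf * records[records]
    return records

8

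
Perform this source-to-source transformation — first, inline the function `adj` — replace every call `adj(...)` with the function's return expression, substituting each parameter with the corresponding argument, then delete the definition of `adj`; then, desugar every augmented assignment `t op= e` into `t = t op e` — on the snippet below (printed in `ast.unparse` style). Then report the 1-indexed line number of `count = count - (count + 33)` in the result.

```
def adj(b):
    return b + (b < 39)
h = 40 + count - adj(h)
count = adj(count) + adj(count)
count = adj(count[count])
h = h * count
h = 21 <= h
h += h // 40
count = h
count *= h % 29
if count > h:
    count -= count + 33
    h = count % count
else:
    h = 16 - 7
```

Transformed code:
h = 40 + count - (h + (h < 39))
count = count + (count < 39) + (count + (count < 39))
count = count[count] + (count[count] < 39)
h = h * count
h = 21 <= h
h = h + h // 40
count = h
count = count * (h % 29)
if count > h:
    count = count - (count + 33)
    h = count % count
else:
    h = 16 - 7

10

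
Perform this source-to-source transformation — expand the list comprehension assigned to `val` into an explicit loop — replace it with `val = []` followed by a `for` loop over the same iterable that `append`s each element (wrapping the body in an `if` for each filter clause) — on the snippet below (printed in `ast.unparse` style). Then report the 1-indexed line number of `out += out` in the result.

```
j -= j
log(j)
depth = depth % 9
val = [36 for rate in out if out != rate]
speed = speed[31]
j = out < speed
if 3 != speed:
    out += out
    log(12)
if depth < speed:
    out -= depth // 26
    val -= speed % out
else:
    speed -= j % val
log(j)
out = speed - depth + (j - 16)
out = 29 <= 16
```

Transformed code:
j -= j
log(j)
depth = depth % 9
val = []
for rate in out:
    if out != rate:
        val.append(36)
speed = speed[31]
j = out < speed
if 3 != speed:
    out += out
    log(12)
if depth < speed:
    out -= depth // 26
    val -= speed % out
else:
    speed -= j % val
log(j)
out = speed - depth + (j - 16)
out = 29 <= 16

11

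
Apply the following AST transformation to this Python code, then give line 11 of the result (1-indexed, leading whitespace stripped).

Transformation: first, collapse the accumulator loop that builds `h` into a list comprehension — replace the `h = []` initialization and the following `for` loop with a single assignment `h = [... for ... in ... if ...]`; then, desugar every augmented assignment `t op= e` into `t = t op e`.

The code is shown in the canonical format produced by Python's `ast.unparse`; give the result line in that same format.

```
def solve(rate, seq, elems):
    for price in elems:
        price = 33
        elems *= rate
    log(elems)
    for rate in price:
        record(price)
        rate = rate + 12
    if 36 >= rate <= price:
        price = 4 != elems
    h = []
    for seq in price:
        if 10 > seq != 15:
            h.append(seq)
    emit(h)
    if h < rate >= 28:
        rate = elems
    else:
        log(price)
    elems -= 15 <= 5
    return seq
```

h = [seq for seq in price if 10 > seq != 15]

Transformed code:
def solve(rate, seq, elems):
    for price in elems:
        price = 33
        elems = elems * rate
    log(elems)
    for rate in price:
        record(price)
        rate = rate + 12
    if 36 >= rate <= price:
        price = 4 != elems
    h = [seq for seq in price if 10 > seq != 15]
    emit(h)
    if h < rate >= 28:
        rate = elems
    else:
        log(price)
    elems = elems - (15 <= 5)
    return seq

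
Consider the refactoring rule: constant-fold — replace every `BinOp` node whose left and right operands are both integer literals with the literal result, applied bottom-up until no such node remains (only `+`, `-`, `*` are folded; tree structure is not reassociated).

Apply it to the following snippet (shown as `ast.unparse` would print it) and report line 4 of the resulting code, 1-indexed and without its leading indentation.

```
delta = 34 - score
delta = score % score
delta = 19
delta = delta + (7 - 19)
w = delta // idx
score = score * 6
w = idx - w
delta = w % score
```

delta = delta + -12

Transformed code:
delta = 34 - score
delta = score % score
delta = 19
delta = delta + -12
w = delta // idx
score = score * 6
w = idx - w
delta = w % score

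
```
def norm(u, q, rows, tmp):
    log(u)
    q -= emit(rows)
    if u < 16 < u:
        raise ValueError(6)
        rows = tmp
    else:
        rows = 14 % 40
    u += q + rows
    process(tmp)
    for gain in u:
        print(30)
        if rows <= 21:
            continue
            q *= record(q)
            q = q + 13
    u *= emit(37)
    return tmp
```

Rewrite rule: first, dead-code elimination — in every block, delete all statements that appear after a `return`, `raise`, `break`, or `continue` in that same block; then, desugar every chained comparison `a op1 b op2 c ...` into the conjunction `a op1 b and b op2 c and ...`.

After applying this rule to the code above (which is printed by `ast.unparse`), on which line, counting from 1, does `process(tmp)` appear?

Transformed code:
def norm(u, q, rows, tmp):
    log(u)
    q -= emit(rows)
    if u < 16 and 16 < u:
        raise ValueError(6)
    else:
        rows = 14 % 40
    u += q + rows
    process(tmp)
    for gain in u:
        print(30)
        if rows <= 21:
            continue
    u *= emit(37)
    return tmp

9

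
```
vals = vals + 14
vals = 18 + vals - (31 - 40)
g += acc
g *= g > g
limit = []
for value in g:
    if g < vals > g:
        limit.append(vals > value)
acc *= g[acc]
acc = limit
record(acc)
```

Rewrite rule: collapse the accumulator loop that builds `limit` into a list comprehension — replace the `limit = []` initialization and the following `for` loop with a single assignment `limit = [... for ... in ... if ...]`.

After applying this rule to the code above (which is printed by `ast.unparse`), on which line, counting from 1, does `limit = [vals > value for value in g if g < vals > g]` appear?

Transformed code:
vals = vals + 14
vals = 18 + vals - (31 - 40)
g += acc
g *= g > g
limit = [vals > value for value in g if g < vals > g]
acc *= g[acc]
acc = limit
record(acc)

5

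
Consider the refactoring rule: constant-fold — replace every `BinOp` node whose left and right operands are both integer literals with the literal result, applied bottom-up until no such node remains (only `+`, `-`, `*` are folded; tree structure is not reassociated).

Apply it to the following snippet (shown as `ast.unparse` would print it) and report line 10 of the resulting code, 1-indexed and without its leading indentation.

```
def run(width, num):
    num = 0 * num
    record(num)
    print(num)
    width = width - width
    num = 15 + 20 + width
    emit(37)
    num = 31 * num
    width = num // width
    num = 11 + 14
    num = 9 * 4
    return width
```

num = 25

Transformed code:
def run(width, num):
    num = 0 * num
    record(num)
    print(num)
    width = width - width
    num = 35 + width
    emit(37)
    num = 31 * num
    width = num // width
    num = 25
    num = 36
    return width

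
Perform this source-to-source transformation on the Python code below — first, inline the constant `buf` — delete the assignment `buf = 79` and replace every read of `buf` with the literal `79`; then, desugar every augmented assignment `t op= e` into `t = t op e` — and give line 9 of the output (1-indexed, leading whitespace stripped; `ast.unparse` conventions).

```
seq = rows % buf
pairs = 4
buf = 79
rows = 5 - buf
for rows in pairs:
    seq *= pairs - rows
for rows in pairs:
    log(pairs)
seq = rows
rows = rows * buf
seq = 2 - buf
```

Transformed code:
seq = rows % 79
pairs = 4
rows = 5 - 79
for rows in pairs:
    seq = seq * (pairs - rows)
for rows in pairs:
    log(pairs)
seq = rows
rows = rows * 79
seq = 2 - 79

rows = rows * 79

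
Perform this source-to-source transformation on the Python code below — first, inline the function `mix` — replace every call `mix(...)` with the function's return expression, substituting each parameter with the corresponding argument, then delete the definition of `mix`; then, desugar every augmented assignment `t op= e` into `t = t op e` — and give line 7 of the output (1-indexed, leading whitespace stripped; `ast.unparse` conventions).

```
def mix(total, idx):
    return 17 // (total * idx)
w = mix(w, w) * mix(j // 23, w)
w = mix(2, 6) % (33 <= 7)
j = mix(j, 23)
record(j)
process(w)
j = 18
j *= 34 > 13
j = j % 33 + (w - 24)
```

j = j * (34 > 13)

Transformed code:
w = 17 // (w * w) * (17 // (j // 23 * w))
w = 17 // (2 * 6) % (33 <= 7)
j = 17 // (j * 23)
record(j)
process(w)
j = 18
j = j * (34 > 13)
j = j % 33 + (w - 24)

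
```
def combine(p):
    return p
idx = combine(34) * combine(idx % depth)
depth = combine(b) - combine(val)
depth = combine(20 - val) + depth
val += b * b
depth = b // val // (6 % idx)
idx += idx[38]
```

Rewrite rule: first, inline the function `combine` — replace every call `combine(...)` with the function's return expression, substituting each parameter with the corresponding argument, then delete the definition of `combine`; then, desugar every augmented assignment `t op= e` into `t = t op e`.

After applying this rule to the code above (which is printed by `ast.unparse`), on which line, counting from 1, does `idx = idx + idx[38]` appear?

6

Transformed code:
idx = 34 * (idx % depth)
depth = b - val
depth = 20 - val + depth
val = val + b * b
depth = b // val // (6 % idx)
idx = idx + idx[38]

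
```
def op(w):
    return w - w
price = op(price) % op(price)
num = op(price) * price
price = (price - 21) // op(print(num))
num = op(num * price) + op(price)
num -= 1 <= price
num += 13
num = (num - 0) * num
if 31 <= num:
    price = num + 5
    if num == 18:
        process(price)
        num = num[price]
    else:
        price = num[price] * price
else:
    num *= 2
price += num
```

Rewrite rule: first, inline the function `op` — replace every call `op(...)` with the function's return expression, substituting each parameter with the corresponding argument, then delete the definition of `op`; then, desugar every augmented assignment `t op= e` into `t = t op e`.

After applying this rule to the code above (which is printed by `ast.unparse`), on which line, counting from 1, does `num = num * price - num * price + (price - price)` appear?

Transformed code:
price = (price - price) % (price - price)
num = (price - price) * price
price = (price - 21) // (print(num) - print(num))
num = num * price - num * price + (price - price)
num = num - (1 <= price)
num = num + 13
num = (num - 0) * num
if 31 <= num:
    price = num + 5
    if num == 18:
        process(price)
        num = num[price]
    else:
        price = num[price] * price
else:
    num = num * 2
price = price + num

4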